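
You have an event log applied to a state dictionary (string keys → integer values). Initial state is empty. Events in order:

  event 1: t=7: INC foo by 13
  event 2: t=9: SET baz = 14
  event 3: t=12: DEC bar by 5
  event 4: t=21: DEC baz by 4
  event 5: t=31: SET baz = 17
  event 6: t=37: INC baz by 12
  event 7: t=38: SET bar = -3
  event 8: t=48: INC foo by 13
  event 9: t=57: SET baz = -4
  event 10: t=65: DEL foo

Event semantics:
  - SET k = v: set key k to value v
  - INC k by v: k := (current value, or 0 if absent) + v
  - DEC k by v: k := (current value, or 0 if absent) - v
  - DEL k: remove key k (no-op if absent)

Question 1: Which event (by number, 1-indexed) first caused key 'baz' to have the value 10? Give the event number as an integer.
Looking for first event where baz becomes 10:
  event 2: baz = 14
  event 3: baz = 14
  event 4: baz 14 -> 10  <-- first match

Answer: 4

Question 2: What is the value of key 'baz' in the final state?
Track key 'baz' through all 10 events:
  event 1 (t=7: INC foo by 13): baz unchanged
  event 2 (t=9: SET baz = 14): baz (absent) -> 14
  event 3 (t=12: DEC bar by 5): baz unchanged
  event 4 (t=21: DEC baz by 4): baz 14 -> 10
  event 5 (t=31: SET baz = 17): baz 10 -> 17
  event 6 (t=37: INC baz by 12): baz 17 -> 29
  event 7 (t=38: SET bar = -3): baz unchanged
  event 8 (t=48: INC foo by 13): baz unchanged
  event 9 (t=57: SET baz = -4): baz 29 -> -4
  event 10 (t=65: DEL foo): baz unchanged
Final: baz = -4

Answer: -4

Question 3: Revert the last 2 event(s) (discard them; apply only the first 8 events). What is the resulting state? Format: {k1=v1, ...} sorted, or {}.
Answer: {bar=-3, baz=29, foo=26}

Derivation:
Keep first 8 events (discard last 2):
  after event 1 (t=7: INC foo by 13): {foo=13}
  after event 2 (t=9: SET baz = 14): {baz=14, foo=13}
  after event 3 (t=12: DEC bar by 5): {bar=-5, baz=14, foo=13}
  after event 4 (t=21: DEC baz by 4): {bar=-5, baz=10, foo=13}
  after event 5 (t=31: SET baz = 17): {bar=-5, baz=17, foo=13}
  after event 6 (t=37: INC baz by 12): {bar=-5, baz=29, foo=13}
  after event 7 (t=38: SET bar = -3): {bar=-3, baz=29, foo=13}
  after event 8 (t=48: INC foo by 13): {bar=-3, baz=29, foo=26}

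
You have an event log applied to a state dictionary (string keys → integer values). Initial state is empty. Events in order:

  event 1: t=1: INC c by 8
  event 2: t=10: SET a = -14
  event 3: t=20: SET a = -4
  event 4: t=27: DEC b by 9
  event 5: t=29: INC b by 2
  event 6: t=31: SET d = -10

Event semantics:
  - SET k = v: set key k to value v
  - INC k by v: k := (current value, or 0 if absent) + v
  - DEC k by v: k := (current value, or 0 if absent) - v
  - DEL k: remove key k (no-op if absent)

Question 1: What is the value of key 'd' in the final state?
Track key 'd' through all 6 events:
  event 1 (t=1: INC c by 8): d unchanged
  event 2 (t=10: SET a = -14): d unchanged
  event 3 (t=20: SET a = -4): d unchanged
  event 4 (t=27: DEC b by 9): d unchanged
  event 5 (t=29: INC b by 2): d unchanged
  event 6 (t=31: SET d = -10): d (absent) -> -10
Final: d = -10

Answer: -10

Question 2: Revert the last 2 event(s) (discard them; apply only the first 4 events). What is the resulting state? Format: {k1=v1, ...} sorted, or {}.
Answer: {a=-4, b=-9, c=8}

Derivation:
Keep first 4 events (discard last 2):
  after event 1 (t=1: INC c by 8): {c=8}
  after event 2 (t=10: SET a = -14): {a=-14, c=8}
  after event 3 (t=20: SET a = -4): {a=-4, c=8}
  after event 4 (t=27: DEC b by 9): {a=-4, b=-9, c=8}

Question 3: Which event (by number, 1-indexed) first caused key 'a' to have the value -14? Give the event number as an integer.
Looking for first event where a becomes -14:
  event 2: a (absent) -> -14  <-- first match

Answer: 2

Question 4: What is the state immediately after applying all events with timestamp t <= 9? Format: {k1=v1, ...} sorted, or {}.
Apply events with t <= 9 (1 events):
  after event 1 (t=1: INC c by 8): {c=8}

Answer: {c=8}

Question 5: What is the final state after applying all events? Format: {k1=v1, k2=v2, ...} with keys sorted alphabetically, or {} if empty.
  after event 1 (t=1: INC c by 8): {c=8}
  after event 2 (t=10: SET a = -14): {a=-14, c=8}
  after event 3 (t=20: SET a = -4): {a=-4, c=8}
  after event 4 (t=27: DEC b by 9): {a=-4, b=-9, c=8}
  after event 5 (t=29: INC b by 2): {a=-4, b=-7, c=8}
  after event 6 (t=31: SET d = -10): {a=-4, b=-7, c=8, d=-10}

Answer: {a=-4, b=-7, c=8, d=-10}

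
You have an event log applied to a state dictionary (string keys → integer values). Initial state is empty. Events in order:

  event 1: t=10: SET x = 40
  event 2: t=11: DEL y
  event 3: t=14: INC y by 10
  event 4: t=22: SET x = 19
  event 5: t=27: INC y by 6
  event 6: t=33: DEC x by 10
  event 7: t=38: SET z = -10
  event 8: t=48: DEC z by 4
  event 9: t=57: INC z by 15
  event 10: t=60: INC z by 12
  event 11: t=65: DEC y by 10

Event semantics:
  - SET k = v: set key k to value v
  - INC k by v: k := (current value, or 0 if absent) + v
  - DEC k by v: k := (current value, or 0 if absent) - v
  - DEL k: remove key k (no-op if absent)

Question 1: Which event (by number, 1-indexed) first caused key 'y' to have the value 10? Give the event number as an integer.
Looking for first event where y becomes 10:
  event 3: y (absent) -> 10  <-- first match

Answer: 3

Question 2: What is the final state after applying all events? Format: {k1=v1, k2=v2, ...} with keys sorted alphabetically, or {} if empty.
  after event 1 (t=10: SET x = 40): {x=40}
  after event 2 (t=11: DEL y): {x=40}
  after event 3 (t=14: INC y by 10): {x=40, y=10}
  after event 4 (t=22: SET x = 19): {x=19, y=10}
  after event 5 (t=27: INC y by 6): {x=19, y=16}
  after event 6 (t=33: DEC x by 10): {x=9, y=16}
  after event 7 (t=38: SET z = -10): {x=9, y=16, z=-10}
  after event 8 (t=48: DEC z by 4): {x=9, y=16, z=-14}
  after event 9 (t=57: INC z by 15): {x=9, y=16, z=1}
  after event 10 (t=60: INC z by 12): {x=9, y=16, z=13}
  after event 11 (t=65: DEC y by 10): {x=9, y=6, z=13}

Answer: {x=9, y=6, z=13}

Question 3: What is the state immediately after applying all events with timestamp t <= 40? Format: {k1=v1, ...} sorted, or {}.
Apply events with t <= 40 (7 events):
  after event 1 (t=10: SET x = 40): {x=40}
  after event 2 (t=11: DEL y): {x=40}
  after event 3 (t=14: INC y by 10): {x=40, y=10}
  after event 4 (t=22: SET x = 19): {x=19, y=10}
  after event 5 (t=27: INC y by 6): {x=19, y=16}
  after event 6 (t=33: DEC x by 10): {x=9, y=16}
  after event 7 (t=38: SET z = -10): {x=9, y=16, z=-10}

Answer: {x=9, y=16, z=-10}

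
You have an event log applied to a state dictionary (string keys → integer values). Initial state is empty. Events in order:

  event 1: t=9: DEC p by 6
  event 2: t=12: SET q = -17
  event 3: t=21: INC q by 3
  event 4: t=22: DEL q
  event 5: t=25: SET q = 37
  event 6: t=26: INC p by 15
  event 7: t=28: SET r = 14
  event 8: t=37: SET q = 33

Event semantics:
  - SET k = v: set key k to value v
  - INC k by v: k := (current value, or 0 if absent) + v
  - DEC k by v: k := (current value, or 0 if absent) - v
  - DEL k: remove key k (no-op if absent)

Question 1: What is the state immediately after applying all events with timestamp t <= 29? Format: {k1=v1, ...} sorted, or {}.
Answer: {p=9, q=37, r=14}

Derivation:
Apply events with t <= 29 (7 events):
  after event 1 (t=9: DEC p by 6): {p=-6}
  after event 2 (t=12: SET q = -17): {p=-6, q=-17}
  after event 3 (t=21: INC q by 3): {p=-6, q=-14}
  after event 4 (t=22: DEL q): {p=-6}
  after event 5 (t=25: SET q = 37): {p=-6, q=37}
  after event 6 (t=26: INC p by 15): {p=9, q=37}
  after event 7 (t=28: SET r = 14): {p=9, q=37, r=14}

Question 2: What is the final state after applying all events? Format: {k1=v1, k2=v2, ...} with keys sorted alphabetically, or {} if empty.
Answer: {p=9, q=33, r=14}

Derivation:
  after event 1 (t=9: DEC p by 6): {p=-6}
  after event 2 (t=12: SET q = -17): {p=-6, q=-17}
  after event 3 (t=21: INC q by 3): {p=-6, q=-14}
  after event 4 (t=22: DEL q): {p=-6}
  after event 5 (t=25: SET q = 37): {p=-6, q=37}
  after event 6 (t=26: INC p by 15): {p=9, q=37}
  after event 7 (t=28: SET r = 14): {p=9, q=37, r=14}
  after event 8 (t=37: SET q = 33): {p=9, q=33, r=14}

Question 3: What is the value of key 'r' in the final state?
Answer: 14

Derivation:
Track key 'r' through all 8 events:
  event 1 (t=9: DEC p by 6): r unchanged
  event 2 (t=12: SET q = -17): r unchanged
  event 3 (t=21: INC q by 3): r unchanged
  event 4 (t=22: DEL q): r unchanged
  event 5 (t=25: SET q = 37): r unchanged
  event 6 (t=26: INC p by 15): r unchanged
  event 7 (t=28: SET r = 14): r (absent) -> 14
  event 8 (t=37: SET q = 33): r unchanged
Final: r = 14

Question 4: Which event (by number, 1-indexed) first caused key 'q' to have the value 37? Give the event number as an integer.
Looking for first event where q becomes 37:
  event 2: q = -17
  event 3: q = -14
  event 4: q = (absent)
  event 5: q (absent) -> 37  <-- first match

Answer: 5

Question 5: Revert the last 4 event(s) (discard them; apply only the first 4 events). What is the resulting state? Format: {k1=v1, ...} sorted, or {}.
Keep first 4 events (discard last 4):
  after event 1 (t=9: DEC p by 6): {p=-6}
  after event 2 (t=12: SET q = -17): {p=-6, q=-17}
  after event 3 (t=21: INC q by 3): {p=-6, q=-14}
  after event 4 (t=22: DEL q): {p=-6}

Answer: {p=-6}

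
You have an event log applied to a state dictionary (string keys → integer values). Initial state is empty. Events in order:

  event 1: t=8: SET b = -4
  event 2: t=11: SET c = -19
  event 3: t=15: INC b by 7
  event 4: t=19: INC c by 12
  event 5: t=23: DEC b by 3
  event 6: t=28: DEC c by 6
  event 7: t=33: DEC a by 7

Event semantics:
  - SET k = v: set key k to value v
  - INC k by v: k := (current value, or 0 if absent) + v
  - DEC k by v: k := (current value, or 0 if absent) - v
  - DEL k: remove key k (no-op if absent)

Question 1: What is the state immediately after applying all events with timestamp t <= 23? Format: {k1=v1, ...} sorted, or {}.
Apply events with t <= 23 (5 events):
  after event 1 (t=8: SET b = -4): {b=-4}
  after event 2 (t=11: SET c = -19): {b=-4, c=-19}
  after event 3 (t=15: INC b by 7): {b=3, c=-19}
  after event 4 (t=19: INC c by 12): {b=3, c=-7}
  after event 5 (t=23: DEC b by 3): {b=0, c=-7}

Answer: {b=0, c=-7}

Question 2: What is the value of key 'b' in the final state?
Track key 'b' through all 7 events:
  event 1 (t=8: SET b = -4): b (absent) -> -4
  event 2 (t=11: SET c = -19): b unchanged
  event 3 (t=15: INC b by 7): b -4 -> 3
  event 4 (t=19: INC c by 12): b unchanged
  event 5 (t=23: DEC b by 3): b 3 -> 0
  event 6 (t=28: DEC c by 6): b unchanged
  event 7 (t=33: DEC a by 7): b unchanged
Final: b = 0

Answer: 0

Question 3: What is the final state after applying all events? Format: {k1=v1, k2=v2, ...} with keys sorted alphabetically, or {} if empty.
  after event 1 (t=8: SET b = -4): {b=-4}
  after event 2 (t=11: SET c = -19): {b=-4, c=-19}
  after event 3 (t=15: INC b by 7): {b=3, c=-19}
  after event 4 (t=19: INC c by 12): {b=3, c=-7}
  after event 5 (t=23: DEC b by 3): {b=0, c=-7}
  after event 6 (t=28: DEC c by 6): {b=0, c=-13}
  after event 7 (t=33: DEC a by 7): {a=-7, b=0, c=-13}

Answer: {a=-7, b=0, c=-13}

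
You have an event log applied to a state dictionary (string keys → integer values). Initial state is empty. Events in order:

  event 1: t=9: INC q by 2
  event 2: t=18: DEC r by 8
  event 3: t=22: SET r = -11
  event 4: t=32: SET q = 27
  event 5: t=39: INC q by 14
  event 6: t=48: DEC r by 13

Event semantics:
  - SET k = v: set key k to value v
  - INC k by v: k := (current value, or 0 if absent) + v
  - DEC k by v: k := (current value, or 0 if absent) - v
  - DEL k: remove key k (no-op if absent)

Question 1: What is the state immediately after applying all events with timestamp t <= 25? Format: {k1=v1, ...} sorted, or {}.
Answer: {q=2, r=-11}

Derivation:
Apply events with t <= 25 (3 events):
  after event 1 (t=9: INC q by 2): {q=2}
  after event 2 (t=18: DEC r by 8): {q=2, r=-8}
  after event 3 (t=22: SET r = -11): {q=2, r=-11}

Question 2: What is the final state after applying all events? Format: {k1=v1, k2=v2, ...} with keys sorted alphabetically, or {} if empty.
  after event 1 (t=9: INC q by 2): {q=2}
  after event 2 (t=18: DEC r by 8): {q=2, r=-8}
  after event 3 (t=22: SET r = -11): {q=2, r=-11}
  after event 4 (t=32: SET q = 27): {q=27, r=-11}
  after event 5 (t=39: INC q by 14): {q=41, r=-11}
  after event 6 (t=48: DEC r by 13): {q=41, r=-24}

Answer: {q=41, r=-24}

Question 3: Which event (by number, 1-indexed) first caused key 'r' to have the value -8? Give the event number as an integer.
Looking for first event where r becomes -8:
  event 2: r (absent) -> -8  <-- first match

Answer: 2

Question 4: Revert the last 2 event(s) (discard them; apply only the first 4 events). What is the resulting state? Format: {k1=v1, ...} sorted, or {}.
Keep first 4 events (discard last 2):
  after event 1 (t=9: INC q by 2): {q=2}
  after event 2 (t=18: DEC r by 8): {q=2, r=-8}
  after event 3 (t=22: SET r = -11): {q=2, r=-11}
  after event 4 (t=32: SET q = 27): {q=27, r=-11}

Answer: {q=27, r=-11}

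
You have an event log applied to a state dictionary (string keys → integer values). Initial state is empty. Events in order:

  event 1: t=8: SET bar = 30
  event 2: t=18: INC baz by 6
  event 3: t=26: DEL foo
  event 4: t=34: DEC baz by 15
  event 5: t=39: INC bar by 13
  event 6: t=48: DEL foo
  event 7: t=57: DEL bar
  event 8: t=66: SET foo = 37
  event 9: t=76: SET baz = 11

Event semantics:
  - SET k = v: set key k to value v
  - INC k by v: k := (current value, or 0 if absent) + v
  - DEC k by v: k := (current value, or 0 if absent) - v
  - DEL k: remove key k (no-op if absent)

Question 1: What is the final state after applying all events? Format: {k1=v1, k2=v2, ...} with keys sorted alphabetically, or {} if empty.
  after event 1 (t=8: SET bar = 30): {bar=30}
  after event 2 (t=18: INC baz by 6): {bar=30, baz=6}
  after event 3 (t=26: DEL foo): {bar=30, baz=6}
  after event 4 (t=34: DEC baz by 15): {bar=30, baz=-9}
  after event 5 (t=39: INC bar by 13): {bar=43, baz=-9}
  after event 6 (t=48: DEL foo): {bar=43, baz=-9}
  after event 7 (t=57: DEL bar): {baz=-9}
  after event 8 (t=66: SET foo = 37): {baz=-9, foo=37}
  after event 9 (t=76: SET baz = 11): {baz=11, foo=37}

Answer: {baz=11, foo=37}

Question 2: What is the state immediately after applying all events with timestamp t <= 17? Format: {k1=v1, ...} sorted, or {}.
Answer: {bar=30}

Derivation:
Apply events with t <= 17 (1 events):
  after event 1 (t=8: SET bar = 30): {bar=30}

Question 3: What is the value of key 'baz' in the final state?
Answer: 11

Derivation:
Track key 'baz' through all 9 events:
  event 1 (t=8: SET bar = 30): baz unchanged
  event 2 (t=18: INC baz by 6): baz (absent) -> 6
  event 3 (t=26: DEL foo): baz unchanged
  event 4 (t=34: DEC baz by 15): baz 6 -> -9
  event 5 (t=39: INC bar by 13): baz unchanged
  event 6 (t=48: DEL foo): baz unchanged
  event 7 (t=57: DEL bar): baz unchanged
  event 8 (t=66: SET foo = 37): baz unchanged
  event 9 (t=76: SET baz = 11): baz -9 -> 11
Final: baz = 11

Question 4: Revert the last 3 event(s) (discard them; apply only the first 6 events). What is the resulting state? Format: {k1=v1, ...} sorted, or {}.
Answer: {bar=43, baz=-9}

Derivation:
Keep first 6 events (discard last 3):
  after event 1 (t=8: SET bar = 30): {bar=30}
  after event 2 (t=18: INC baz by 6): {bar=30, baz=6}
  after event 3 (t=26: DEL foo): {bar=30, baz=6}
  after event 4 (t=34: DEC baz by 15): {bar=30, baz=-9}
  after event 5 (t=39: INC bar by 13): {bar=43, baz=-9}
  after event 6 (t=48: DEL foo): {bar=43, baz=-9}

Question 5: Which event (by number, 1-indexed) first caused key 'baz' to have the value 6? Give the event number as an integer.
Looking for first event where baz becomes 6:
  event 2: baz (absent) -> 6  <-- first match

Answer: 2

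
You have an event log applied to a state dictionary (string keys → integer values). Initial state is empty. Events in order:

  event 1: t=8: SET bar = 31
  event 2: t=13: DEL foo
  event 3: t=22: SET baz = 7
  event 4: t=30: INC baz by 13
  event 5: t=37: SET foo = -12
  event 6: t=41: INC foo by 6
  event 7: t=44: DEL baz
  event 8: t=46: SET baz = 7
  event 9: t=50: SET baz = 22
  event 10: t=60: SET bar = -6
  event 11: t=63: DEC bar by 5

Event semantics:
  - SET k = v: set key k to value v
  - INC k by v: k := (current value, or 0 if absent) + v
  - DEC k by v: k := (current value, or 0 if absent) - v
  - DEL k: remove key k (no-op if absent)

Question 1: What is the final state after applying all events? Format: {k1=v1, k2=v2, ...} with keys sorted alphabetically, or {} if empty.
Answer: {bar=-11, baz=22, foo=-6}

Derivation:
  after event 1 (t=8: SET bar = 31): {bar=31}
  after event 2 (t=13: DEL foo): {bar=31}
  after event 3 (t=22: SET baz = 7): {bar=31, baz=7}
  after event 4 (t=30: INC baz by 13): {bar=31, baz=20}
  after event 5 (t=37: SET foo = -12): {bar=31, baz=20, foo=-12}
  after event 6 (t=41: INC foo by 6): {bar=31, baz=20, foo=-6}
  after event 7 (t=44: DEL baz): {bar=31, foo=-6}
  after event 8 (t=46: SET baz = 7): {bar=31, baz=7, foo=-6}
  after event 9 (t=50: SET baz = 22): {bar=31, baz=22, foo=-6}
  after event 10 (t=60: SET bar = -6): {bar=-6, baz=22, foo=-6}
  after event 11 (t=63: DEC bar by 5): {bar=-11, baz=22, foo=-6}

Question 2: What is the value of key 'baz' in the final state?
Answer: 22

Derivation:
Track key 'baz' through all 11 events:
  event 1 (t=8: SET bar = 31): baz unchanged
  event 2 (t=13: DEL foo): baz unchanged
  event 3 (t=22: SET baz = 7): baz (absent) -> 7
  event 4 (t=30: INC baz by 13): baz 7 -> 20
  event 5 (t=37: SET foo = -12): baz unchanged
  event 6 (t=41: INC foo by 6): baz unchanged
  event 7 (t=44: DEL baz): baz 20 -> (absent)
  event 8 (t=46: SET baz = 7): baz (absent) -> 7
  event 9 (t=50: SET baz = 22): baz 7 -> 22
  event 10 (t=60: SET bar = -6): baz unchanged
  event 11 (t=63: DEC bar by 5): baz unchanged
Final: baz = 22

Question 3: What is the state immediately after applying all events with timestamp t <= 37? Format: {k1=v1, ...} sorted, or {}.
Apply events with t <= 37 (5 events):
  after event 1 (t=8: SET bar = 31): {bar=31}
  after event 2 (t=13: DEL foo): {bar=31}
  after event 3 (t=22: SET baz = 7): {bar=31, baz=7}
  after event 4 (t=30: INC baz by 13): {bar=31, baz=20}
  after event 5 (t=37: SET foo = -12): {bar=31, baz=20, foo=-12}

Answer: {bar=31, baz=20, foo=-12}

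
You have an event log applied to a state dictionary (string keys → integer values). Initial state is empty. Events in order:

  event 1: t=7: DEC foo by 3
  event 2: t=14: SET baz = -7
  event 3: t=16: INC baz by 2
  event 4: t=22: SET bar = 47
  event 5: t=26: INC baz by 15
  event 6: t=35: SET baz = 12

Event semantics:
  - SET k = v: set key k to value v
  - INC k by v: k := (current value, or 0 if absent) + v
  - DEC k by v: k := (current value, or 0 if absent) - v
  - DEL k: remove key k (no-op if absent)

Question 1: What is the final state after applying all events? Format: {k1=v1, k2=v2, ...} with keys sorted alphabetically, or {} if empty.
  after event 1 (t=7: DEC foo by 3): {foo=-3}
  after event 2 (t=14: SET baz = -7): {baz=-7, foo=-3}
  after event 3 (t=16: INC baz by 2): {baz=-5, foo=-3}
  after event 4 (t=22: SET bar = 47): {bar=47, baz=-5, foo=-3}
  after event 5 (t=26: INC baz by 15): {bar=47, baz=10, foo=-3}
  after event 6 (t=35: SET baz = 12): {bar=47, baz=12, foo=-3}

Answer: {bar=47, baz=12, foo=-3}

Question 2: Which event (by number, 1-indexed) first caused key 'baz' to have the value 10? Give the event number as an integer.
Looking for first event where baz becomes 10:
  event 2: baz = -7
  event 3: baz = -5
  event 4: baz = -5
  event 5: baz -5 -> 10  <-- first match

Answer: 5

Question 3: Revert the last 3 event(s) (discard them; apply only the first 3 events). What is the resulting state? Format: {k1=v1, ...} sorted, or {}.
Keep first 3 events (discard last 3):
  after event 1 (t=7: DEC foo by 3): {foo=-3}
  after event 2 (t=14: SET baz = -7): {baz=-7, foo=-3}
  after event 3 (t=16: INC baz by 2): {baz=-5, foo=-3}

Answer: {baz=-5, foo=-3}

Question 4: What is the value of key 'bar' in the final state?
Answer: 47

Derivation:
Track key 'bar' through all 6 events:
  event 1 (t=7: DEC foo by 3): bar unchanged
  event 2 (t=14: SET baz = -7): bar unchanged
  event 3 (t=16: INC baz by 2): bar unchanged
  event 4 (t=22: SET bar = 47): bar (absent) -> 47
  event 5 (t=26: INC baz by 15): bar unchanged
  event 6 (t=35: SET baz = 12): bar unchanged
Final: bar = 47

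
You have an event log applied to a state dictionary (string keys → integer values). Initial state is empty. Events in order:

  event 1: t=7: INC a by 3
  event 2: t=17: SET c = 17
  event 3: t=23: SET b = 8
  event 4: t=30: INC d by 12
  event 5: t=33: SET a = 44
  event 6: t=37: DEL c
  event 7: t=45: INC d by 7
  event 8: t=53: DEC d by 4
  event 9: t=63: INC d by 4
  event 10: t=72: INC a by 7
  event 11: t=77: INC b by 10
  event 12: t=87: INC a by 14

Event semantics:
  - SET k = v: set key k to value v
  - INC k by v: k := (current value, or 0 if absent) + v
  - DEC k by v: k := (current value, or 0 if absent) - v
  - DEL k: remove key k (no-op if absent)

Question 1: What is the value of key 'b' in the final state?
Answer: 18

Derivation:
Track key 'b' through all 12 events:
  event 1 (t=7: INC a by 3): b unchanged
  event 2 (t=17: SET c = 17): b unchanged
  event 3 (t=23: SET b = 8): b (absent) -> 8
  event 4 (t=30: INC d by 12): b unchanged
  event 5 (t=33: SET a = 44): b unchanged
  event 6 (t=37: DEL c): b unchanged
  event 7 (t=45: INC d by 7): b unchanged
  event 8 (t=53: DEC d by 4): b unchanged
  event 9 (t=63: INC d by 4): b unchanged
  event 10 (t=72: INC a by 7): b unchanged
  event 11 (t=77: INC b by 10): b 8 -> 18
  event 12 (t=87: INC a by 14): b unchanged
Final: b = 18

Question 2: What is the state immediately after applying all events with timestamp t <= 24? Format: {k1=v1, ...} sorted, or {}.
Apply events with t <= 24 (3 events):
  after event 1 (t=7: INC a by 3): {a=3}
  after event 2 (t=17: SET c = 17): {a=3, c=17}
  after event 3 (t=23: SET b = 8): {a=3, b=8, c=17}

Answer: {a=3, b=8, c=17}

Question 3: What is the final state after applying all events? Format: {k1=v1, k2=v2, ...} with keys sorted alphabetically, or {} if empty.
  after event 1 (t=7: INC a by 3): {a=3}
  after event 2 (t=17: SET c = 17): {a=3, c=17}
  after event 3 (t=23: SET b = 8): {a=3, b=8, c=17}
  after event 4 (t=30: INC d by 12): {a=3, b=8, c=17, d=12}
  after event 5 (t=33: SET a = 44): {a=44, b=8, c=17, d=12}
  after event 6 (t=37: DEL c): {a=44, b=8, d=12}
  after event 7 (t=45: INC d by 7): {a=44, b=8, d=19}
  after event 8 (t=53: DEC d by 4): {a=44, b=8, d=15}
  after event 9 (t=63: INC d by 4): {a=44, b=8, d=19}
  after event 10 (t=72: INC a by 7): {a=51, b=8, d=19}
  after event 11 (t=77: INC b by 10): {a=51, b=18, d=19}
  after event 12 (t=87: INC a by 14): {a=65, b=18, d=19}

Answer: {a=65, b=18, d=19}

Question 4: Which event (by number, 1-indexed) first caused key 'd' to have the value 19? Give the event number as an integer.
Looking for first event where d becomes 19:
  event 4: d = 12
  event 5: d = 12
  event 6: d = 12
  event 7: d 12 -> 19  <-- first match

Answer: 7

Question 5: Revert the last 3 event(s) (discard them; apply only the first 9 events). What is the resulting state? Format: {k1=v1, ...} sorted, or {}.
Keep first 9 events (discard last 3):
  after event 1 (t=7: INC a by 3): {a=3}
  after event 2 (t=17: SET c = 17): {a=3, c=17}
  after event 3 (t=23: SET b = 8): {a=3, b=8, c=17}
  after event 4 (t=30: INC d by 12): {a=3, b=8, c=17, d=12}
  after event 5 (t=33: SET a = 44): {a=44, b=8, c=17, d=12}
  after event 6 (t=37: DEL c): {a=44, b=8, d=12}
  after event 7 (t=45: INC d by 7): {a=44, b=8, d=19}
  after event 8 (t=53: DEC d by 4): {a=44, b=8, d=15}
  after event 9 (t=63: INC d by 4): {a=44, b=8, d=19}

Answer: {a=44, b=8, d=19}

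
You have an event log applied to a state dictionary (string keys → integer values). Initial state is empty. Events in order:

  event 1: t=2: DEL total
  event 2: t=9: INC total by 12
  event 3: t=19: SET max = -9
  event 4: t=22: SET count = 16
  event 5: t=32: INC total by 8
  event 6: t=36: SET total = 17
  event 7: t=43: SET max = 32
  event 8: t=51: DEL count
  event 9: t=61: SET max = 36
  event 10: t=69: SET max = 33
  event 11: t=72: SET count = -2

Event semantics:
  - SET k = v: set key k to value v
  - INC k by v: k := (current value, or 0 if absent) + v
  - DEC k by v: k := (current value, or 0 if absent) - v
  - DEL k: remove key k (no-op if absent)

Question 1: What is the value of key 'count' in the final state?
Answer: -2

Derivation:
Track key 'count' through all 11 events:
  event 1 (t=2: DEL total): count unchanged
  event 2 (t=9: INC total by 12): count unchanged
  event 3 (t=19: SET max = -9): count unchanged
  event 4 (t=22: SET count = 16): count (absent) -> 16
  event 5 (t=32: INC total by 8): count unchanged
  event 6 (t=36: SET total = 17): count unchanged
  event 7 (t=43: SET max = 32): count unchanged
  event 8 (t=51: DEL count): count 16 -> (absent)
  event 9 (t=61: SET max = 36): count unchanged
  event 10 (t=69: SET max = 33): count unchanged
  event 11 (t=72: SET count = -2): count (absent) -> -2
Final: count = -2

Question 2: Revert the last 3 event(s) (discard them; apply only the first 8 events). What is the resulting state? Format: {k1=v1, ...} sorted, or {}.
Answer: {max=32, total=17}

Derivation:
Keep first 8 events (discard last 3):
  after event 1 (t=2: DEL total): {}
  after event 2 (t=9: INC total by 12): {total=12}
  after event 3 (t=19: SET max = -9): {max=-9, total=12}
  after event 4 (t=22: SET count = 16): {count=16, max=-9, total=12}
  after event 5 (t=32: INC total by 8): {count=16, max=-9, total=20}
  after event 6 (t=36: SET total = 17): {count=16, max=-9, total=17}
  after event 7 (t=43: SET max = 32): {count=16, max=32, total=17}
  after event 8 (t=51: DEL count): {max=32, total=17}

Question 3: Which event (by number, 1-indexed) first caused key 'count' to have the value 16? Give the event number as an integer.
Answer: 4

Derivation:
Looking for first event where count becomes 16:
  event 4: count (absent) -> 16  <-- first match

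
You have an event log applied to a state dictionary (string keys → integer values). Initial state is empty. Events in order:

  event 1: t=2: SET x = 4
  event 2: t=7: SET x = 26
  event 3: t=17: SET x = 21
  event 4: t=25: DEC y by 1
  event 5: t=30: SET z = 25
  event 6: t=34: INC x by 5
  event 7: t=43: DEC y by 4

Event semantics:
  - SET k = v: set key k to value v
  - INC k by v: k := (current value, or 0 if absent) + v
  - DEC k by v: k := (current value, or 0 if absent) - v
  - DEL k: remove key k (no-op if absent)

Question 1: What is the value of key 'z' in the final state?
Answer: 25

Derivation:
Track key 'z' through all 7 events:
  event 1 (t=2: SET x = 4): z unchanged
  event 2 (t=7: SET x = 26): z unchanged
  event 3 (t=17: SET x = 21): z unchanged
  event 4 (t=25: DEC y by 1): z unchanged
  event 5 (t=30: SET z = 25): z (absent) -> 25
  event 6 (t=34: INC x by 5): z unchanged
  event 7 (t=43: DEC y by 4): z unchanged
Final: z = 25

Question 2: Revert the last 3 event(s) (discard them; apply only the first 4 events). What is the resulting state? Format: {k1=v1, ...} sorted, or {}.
Answer: {x=21, y=-1}

Derivation:
Keep first 4 events (discard last 3):
  after event 1 (t=2: SET x = 4): {x=4}
  after event 2 (t=7: SET x = 26): {x=26}
  after event 3 (t=17: SET x = 21): {x=21}
  after event 4 (t=25: DEC y by 1): {x=21, y=-1}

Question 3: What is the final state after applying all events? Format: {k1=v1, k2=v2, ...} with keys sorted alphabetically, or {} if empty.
Answer: {x=26, y=-5, z=25}

Derivation:
  after event 1 (t=2: SET x = 4): {x=4}
  after event 2 (t=7: SET x = 26): {x=26}
  after event 3 (t=17: SET x = 21): {x=21}
  after event 4 (t=25: DEC y by 1): {x=21, y=-1}
  after event 5 (t=30: SET z = 25): {x=21, y=-1, z=25}
  after event 6 (t=34: INC x by 5): {x=26, y=-1, z=25}
  after event 7 (t=43: DEC y by 4): {x=26, y=-5, z=25}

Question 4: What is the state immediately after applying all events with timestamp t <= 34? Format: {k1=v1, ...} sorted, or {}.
Answer: {x=26, y=-1, z=25}

Derivation:
Apply events with t <= 34 (6 events):
  after event 1 (t=2: SET x = 4): {x=4}
  after event 2 (t=7: SET x = 26): {x=26}
  after event 3 (t=17: SET x = 21): {x=21}
  after event 4 (t=25: DEC y by 1): {x=21, y=-1}
  after event 5 (t=30: SET z = 25): {x=21, y=-1, z=25}
  after event 6 (t=34: INC x by 5): {x=26, y=-1, z=25}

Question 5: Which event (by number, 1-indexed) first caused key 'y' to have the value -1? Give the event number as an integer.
Looking for first event where y becomes -1:
  event 4: y (absent) -> -1  <-- first match

Answer: 4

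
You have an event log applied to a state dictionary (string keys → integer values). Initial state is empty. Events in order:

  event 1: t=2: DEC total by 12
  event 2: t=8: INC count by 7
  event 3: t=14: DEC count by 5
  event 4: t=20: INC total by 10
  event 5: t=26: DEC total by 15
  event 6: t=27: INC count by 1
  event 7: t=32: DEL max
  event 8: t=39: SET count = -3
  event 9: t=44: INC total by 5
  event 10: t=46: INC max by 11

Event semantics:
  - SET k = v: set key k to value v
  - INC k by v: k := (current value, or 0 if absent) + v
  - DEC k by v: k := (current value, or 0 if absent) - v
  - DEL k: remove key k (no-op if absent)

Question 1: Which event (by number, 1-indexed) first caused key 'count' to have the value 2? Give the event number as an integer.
Answer: 3

Derivation:
Looking for first event where count becomes 2:
  event 2: count = 7
  event 3: count 7 -> 2  <-- first match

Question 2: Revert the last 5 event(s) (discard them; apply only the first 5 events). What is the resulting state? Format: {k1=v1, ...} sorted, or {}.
Keep first 5 events (discard last 5):
  after event 1 (t=2: DEC total by 12): {total=-12}
  after event 2 (t=8: INC count by 7): {count=7, total=-12}
  after event 3 (t=14: DEC count by 5): {count=2, total=-12}
  after event 4 (t=20: INC total by 10): {count=2, total=-2}
  after event 5 (t=26: DEC total by 15): {count=2, total=-17}

Answer: {count=2, total=-17}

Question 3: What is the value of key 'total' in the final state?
Track key 'total' through all 10 events:
  event 1 (t=2: DEC total by 12): total (absent) -> -12
  event 2 (t=8: INC count by 7): total unchanged
  event 3 (t=14: DEC count by 5): total unchanged
  event 4 (t=20: INC total by 10): total -12 -> -2
  event 5 (t=26: DEC total by 15): total -2 -> -17
  event 6 (t=27: INC count by 1): total unchanged
  event 7 (t=32: DEL max): total unchanged
  event 8 (t=39: SET count = -3): total unchanged
  event 9 (t=44: INC total by 5): total -17 -> -12
  event 10 (t=46: INC max by 11): total unchanged
Final: total = -12

Answer: -12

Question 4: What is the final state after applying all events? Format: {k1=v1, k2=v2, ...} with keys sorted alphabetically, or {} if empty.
  after event 1 (t=2: DEC total by 12): {total=-12}
  after event 2 (t=8: INC count by 7): {count=7, total=-12}
  after event 3 (t=14: DEC count by 5): {count=2, total=-12}
  after event 4 (t=20: INC total by 10): {count=2, total=-2}
  after event 5 (t=26: DEC total by 15): {count=2, total=-17}
  after event 6 (t=27: INC count by 1): {count=3, total=-17}
  after event 7 (t=32: DEL max): {count=3, total=-17}
  after event 8 (t=39: SET count = -3): {count=-3, total=-17}
  after event 9 (t=44: INC total by 5): {count=-3, total=-12}
  after event 10 (t=46: INC max by 11): {count=-3, max=11, total=-12}

Answer: {count=-3, max=11, total=-12}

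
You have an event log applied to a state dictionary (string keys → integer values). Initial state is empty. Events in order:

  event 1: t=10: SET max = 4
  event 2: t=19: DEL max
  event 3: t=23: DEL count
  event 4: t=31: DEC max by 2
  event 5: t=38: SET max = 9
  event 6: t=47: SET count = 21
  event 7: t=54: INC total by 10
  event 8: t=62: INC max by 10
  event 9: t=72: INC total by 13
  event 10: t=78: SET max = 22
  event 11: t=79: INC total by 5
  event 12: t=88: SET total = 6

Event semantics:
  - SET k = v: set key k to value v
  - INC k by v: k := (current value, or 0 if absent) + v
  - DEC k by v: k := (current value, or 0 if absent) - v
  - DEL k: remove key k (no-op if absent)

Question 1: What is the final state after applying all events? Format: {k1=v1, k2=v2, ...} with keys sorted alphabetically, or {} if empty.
Answer: {count=21, max=22, total=6}

Derivation:
  after event 1 (t=10: SET max = 4): {max=4}
  after event 2 (t=19: DEL max): {}
  after event 3 (t=23: DEL count): {}
  after event 4 (t=31: DEC max by 2): {max=-2}
  after event 5 (t=38: SET max = 9): {max=9}
  after event 6 (t=47: SET count = 21): {count=21, max=9}
  after event 7 (t=54: INC total by 10): {count=21, max=9, total=10}
  after event 8 (t=62: INC max by 10): {count=21, max=19, total=10}
  after event 9 (t=72: INC total by 13): {count=21, max=19, total=23}
  after event 10 (t=78: SET max = 22): {count=21, max=22, total=23}
  after event 11 (t=79: INC total by 5): {count=21, max=22, total=28}
  after event 12 (t=88: SET total = 6): {count=21, max=22, total=6}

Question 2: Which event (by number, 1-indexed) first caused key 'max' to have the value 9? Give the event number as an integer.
Looking for first event where max becomes 9:
  event 1: max = 4
  event 2: max = (absent)
  event 4: max = -2
  event 5: max -2 -> 9  <-- first match

Answer: 5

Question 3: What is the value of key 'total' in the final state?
Track key 'total' through all 12 events:
  event 1 (t=10: SET max = 4): total unchanged
  event 2 (t=19: DEL max): total unchanged
  event 3 (t=23: DEL count): total unchanged
  event 4 (t=31: DEC max by 2): total unchanged
  event 5 (t=38: SET max = 9): total unchanged
  event 6 (t=47: SET count = 21): total unchanged
  event 7 (t=54: INC total by 10): total (absent) -> 10
  event 8 (t=62: INC max by 10): total unchanged
  event 9 (t=72: INC total by 13): total 10 -> 23
  event 10 (t=78: SET max = 22): total unchanged
  event 11 (t=79: INC total by 5): total 23 -> 28
  event 12 (t=88: SET total = 6): total 28 -> 6
Final: total = 6

Answer: 6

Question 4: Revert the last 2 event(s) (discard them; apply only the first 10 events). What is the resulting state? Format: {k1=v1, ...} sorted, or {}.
Answer: {count=21, max=22, total=23}

Derivation:
Keep first 10 events (discard last 2):
  after event 1 (t=10: SET max = 4): {max=4}
  after event 2 (t=19: DEL max): {}
  after event 3 (t=23: DEL count): {}
  after event 4 (t=31: DEC max by 2): {max=-2}
  after event 5 (t=38: SET max = 9): {max=9}
  after event 6 (t=47: SET count = 21): {count=21, max=9}
  after event 7 (t=54: INC total by 10): {count=21, max=9, total=10}
  after event 8 (t=62: INC max by 10): {count=21, max=19, total=10}
  after event 9 (t=72: INC total by 13): {count=21, max=19, total=23}
  after event 10 (t=78: SET max = 22): {count=21, max=22, total=23}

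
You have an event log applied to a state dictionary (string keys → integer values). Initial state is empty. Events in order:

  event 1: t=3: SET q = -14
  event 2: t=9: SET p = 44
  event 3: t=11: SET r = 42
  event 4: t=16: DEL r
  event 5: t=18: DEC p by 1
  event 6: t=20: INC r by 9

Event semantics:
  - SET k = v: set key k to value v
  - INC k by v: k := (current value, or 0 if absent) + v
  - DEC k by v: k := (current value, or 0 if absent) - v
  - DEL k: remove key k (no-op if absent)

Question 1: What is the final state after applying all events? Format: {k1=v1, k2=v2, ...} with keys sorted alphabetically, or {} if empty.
Answer: {p=43, q=-14, r=9}

Derivation:
  after event 1 (t=3: SET q = -14): {q=-14}
  after event 2 (t=9: SET p = 44): {p=44, q=-14}
  after event 3 (t=11: SET r = 42): {p=44, q=-14, r=42}
  after event 4 (t=16: DEL r): {p=44, q=-14}
  after event 5 (t=18: DEC p by 1): {p=43, q=-14}
  after event 6 (t=20: INC r by 9): {p=43, q=-14, r=9}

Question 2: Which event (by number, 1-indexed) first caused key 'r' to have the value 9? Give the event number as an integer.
Answer: 6

Derivation:
Looking for first event where r becomes 9:
  event 3: r = 42
  event 4: r = (absent)
  event 6: r (absent) -> 9  <-- first match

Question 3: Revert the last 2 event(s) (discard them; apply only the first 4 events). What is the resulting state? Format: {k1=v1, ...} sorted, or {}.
Keep first 4 events (discard last 2):
  after event 1 (t=3: SET q = -14): {q=-14}
  after event 2 (t=9: SET p = 44): {p=44, q=-14}
  after event 3 (t=11: SET r = 42): {p=44, q=-14, r=42}
  after event 4 (t=16: DEL r): {p=44, q=-14}

Answer: {p=44, q=-14}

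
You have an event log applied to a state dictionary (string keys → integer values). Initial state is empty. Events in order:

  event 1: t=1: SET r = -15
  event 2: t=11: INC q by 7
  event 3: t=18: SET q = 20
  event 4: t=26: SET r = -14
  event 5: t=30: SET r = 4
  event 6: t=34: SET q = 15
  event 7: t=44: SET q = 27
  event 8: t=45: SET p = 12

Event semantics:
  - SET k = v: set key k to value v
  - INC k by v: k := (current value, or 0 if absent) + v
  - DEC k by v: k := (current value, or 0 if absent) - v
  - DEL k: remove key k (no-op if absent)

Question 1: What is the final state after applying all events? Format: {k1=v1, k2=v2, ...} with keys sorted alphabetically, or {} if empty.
Answer: {p=12, q=27, r=4}

Derivation:
  after event 1 (t=1: SET r = -15): {r=-15}
  after event 2 (t=11: INC q by 7): {q=7, r=-15}
  after event 3 (t=18: SET q = 20): {q=20, r=-15}
  after event 4 (t=26: SET r = -14): {q=20, r=-14}
  after event 5 (t=30: SET r = 4): {q=20, r=4}
  after event 6 (t=34: SET q = 15): {q=15, r=4}
  after event 7 (t=44: SET q = 27): {q=27, r=4}
  after event 8 (t=45: SET p = 12): {p=12, q=27, r=4}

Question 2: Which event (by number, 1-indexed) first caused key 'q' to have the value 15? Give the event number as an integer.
Looking for first event where q becomes 15:
  event 2: q = 7
  event 3: q = 20
  event 4: q = 20
  event 5: q = 20
  event 6: q 20 -> 15  <-- first match

Answer: 6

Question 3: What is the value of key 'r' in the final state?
Answer: 4

Derivation:
Track key 'r' through all 8 events:
  event 1 (t=1: SET r = -15): r (absent) -> -15
  event 2 (t=11: INC q by 7): r unchanged
  event 3 (t=18: SET q = 20): r unchanged
  event 4 (t=26: SET r = -14): r -15 -> -14
  event 5 (t=30: SET r = 4): r -14 -> 4
  event 6 (t=34: SET q = 15): r unchanged
  event 7 (t=44: SET q = 27): r unchanged
  event 8 (t=45: SET p = 12): r unchanged
Final: r = 4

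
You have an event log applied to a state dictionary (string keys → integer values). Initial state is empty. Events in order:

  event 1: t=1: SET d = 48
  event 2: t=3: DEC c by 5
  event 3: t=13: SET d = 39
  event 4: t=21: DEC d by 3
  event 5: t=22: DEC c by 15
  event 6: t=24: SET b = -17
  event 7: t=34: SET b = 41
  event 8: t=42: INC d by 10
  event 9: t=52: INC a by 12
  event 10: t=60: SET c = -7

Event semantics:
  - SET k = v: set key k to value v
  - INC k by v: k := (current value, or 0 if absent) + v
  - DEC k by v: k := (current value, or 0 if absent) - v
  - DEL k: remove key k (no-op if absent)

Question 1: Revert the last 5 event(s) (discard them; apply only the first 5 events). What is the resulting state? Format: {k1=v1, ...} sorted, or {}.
Keep first 5 events (discard last 5):
  after event 1 (t=1: SET d = 48): {d=48}
  after event 2 (t=3: DEC c by 5): {c=-5, d=48}
  after event 3 (t=13: SET d = 39): {c=-5, d=39}
  after event 4 (t=21: DEC d by 3): {c=-5, d=36}
  after event 5 (t=22: DEC c by 15): {c=-20, d=36}

Answer: {c=-20, d=36}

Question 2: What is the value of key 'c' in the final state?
Answer: -7

Derivation:
Track key 'c' through all 10 events:
  event 1 (t=1: SET d = 48): c unchanged
  event 2 (t=3: DEC c by 5): c (absent) -> -5
  event 3 (t=13: SET d = 39): c unchanged
  event 4 (t=21: DEC d by 3): c unchanged
  event 5 (t=22: DEC c by 15): c -5 -> -20
  event 6 (t=24: SET b = -17): c unchanged
  event 7 (t=34: SET b = 41): c unchanged
  event 8 (t=42: INC d by 10): c unchanged
  event 9 (t=52: INC a by 12): c unchanged
  event 10 (t=60: SET c = -7): c -20 -> -7
Final: c = -7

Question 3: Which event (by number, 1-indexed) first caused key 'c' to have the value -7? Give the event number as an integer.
Answer: 10

Derivation:
Looking for first event where c becomes -7:
  event 2: c = -5
  event 3: c = -5
  event 4: c = -5
  event 5: c = -20
  event 6: c = -20
  event 7: c = -20
  event 8: c = -20
  event 9: c = -20
  event 10: c -20 -> -7  <-- first match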